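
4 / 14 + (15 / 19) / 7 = 53 / 133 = 0.40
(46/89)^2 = 2116/7921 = 0.27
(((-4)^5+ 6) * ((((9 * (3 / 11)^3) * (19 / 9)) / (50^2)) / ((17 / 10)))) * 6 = -1566702 / 2828375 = -0.55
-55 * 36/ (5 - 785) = 2.54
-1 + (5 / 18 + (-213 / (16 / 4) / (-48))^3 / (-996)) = -0.72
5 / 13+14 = 187 / 13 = 14.38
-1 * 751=-751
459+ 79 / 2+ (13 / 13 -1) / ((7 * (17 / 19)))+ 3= 1003 / 2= 501.50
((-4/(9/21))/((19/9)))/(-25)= 84/475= 0.18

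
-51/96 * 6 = -51/16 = -3.19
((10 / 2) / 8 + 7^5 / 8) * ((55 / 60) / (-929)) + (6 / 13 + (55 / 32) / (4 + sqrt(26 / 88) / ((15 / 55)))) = -43527723 / 41834728 - 165 * sqrt(143) / 6928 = -1.33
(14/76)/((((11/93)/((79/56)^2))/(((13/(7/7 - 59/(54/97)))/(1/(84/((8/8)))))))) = -32.24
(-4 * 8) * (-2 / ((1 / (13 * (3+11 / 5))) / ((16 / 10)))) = 173056 / 25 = 6922.24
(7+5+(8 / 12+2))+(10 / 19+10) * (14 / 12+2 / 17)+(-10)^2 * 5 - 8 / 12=511166 / 969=527.52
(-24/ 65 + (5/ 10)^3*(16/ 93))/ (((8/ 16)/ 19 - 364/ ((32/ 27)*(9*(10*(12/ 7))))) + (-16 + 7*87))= -2556032/ 4344537873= -0.00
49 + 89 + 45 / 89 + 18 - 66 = 8055 / 89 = 90.51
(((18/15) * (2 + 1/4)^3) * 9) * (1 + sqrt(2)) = 19683/160 + 19683 * sqrt(2)/160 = 296.99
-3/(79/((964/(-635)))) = 2892/50165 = 0.06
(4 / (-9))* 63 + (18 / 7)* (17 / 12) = -341 / 14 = -24.36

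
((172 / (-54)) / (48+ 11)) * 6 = -172 / 531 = -0.32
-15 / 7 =-2.14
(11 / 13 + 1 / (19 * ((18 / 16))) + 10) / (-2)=-24215 / 4446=-5.45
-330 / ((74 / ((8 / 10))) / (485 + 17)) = -1790.92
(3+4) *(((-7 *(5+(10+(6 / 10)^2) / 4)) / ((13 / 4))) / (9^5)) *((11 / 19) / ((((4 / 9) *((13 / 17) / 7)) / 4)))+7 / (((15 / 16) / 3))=3916348247 / 175561425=22.31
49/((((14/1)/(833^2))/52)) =126287798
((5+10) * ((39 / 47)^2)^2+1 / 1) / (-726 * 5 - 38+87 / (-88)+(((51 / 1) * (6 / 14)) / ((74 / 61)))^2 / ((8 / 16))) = -233653456693888 / 86984678382475235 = -0.00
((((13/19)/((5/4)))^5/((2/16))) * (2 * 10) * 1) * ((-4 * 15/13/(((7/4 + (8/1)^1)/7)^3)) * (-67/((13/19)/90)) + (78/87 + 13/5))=118368.26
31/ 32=0.97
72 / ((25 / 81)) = 233.28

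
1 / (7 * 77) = 1 / 539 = 0.00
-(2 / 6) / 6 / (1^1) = -1 / 18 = -0.06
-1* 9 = -9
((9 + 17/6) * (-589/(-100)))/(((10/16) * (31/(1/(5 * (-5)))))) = -1349/9375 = -0.14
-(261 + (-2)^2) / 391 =-265 / 391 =-0.68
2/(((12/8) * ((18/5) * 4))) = 5/54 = 0.09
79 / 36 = 2.19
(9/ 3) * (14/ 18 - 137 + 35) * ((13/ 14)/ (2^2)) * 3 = -11843/ 56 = -211.48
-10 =-10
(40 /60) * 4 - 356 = -1060 /3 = -353.33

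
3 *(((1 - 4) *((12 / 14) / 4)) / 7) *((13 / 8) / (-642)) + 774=129858741 / 167776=774.00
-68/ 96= -17/ 24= -0.71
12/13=0.92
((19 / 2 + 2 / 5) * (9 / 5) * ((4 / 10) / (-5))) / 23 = -891 / 14375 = -0.06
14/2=7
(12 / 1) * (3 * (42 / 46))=756 / 23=32.87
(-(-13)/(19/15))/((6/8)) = 260/19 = 13.68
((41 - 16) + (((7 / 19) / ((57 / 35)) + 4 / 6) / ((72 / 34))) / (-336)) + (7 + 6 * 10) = 1205180617 / 13099968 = 92.00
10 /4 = 5 /2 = 2.50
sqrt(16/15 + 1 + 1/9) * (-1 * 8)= -56 * sqrt(10)/15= -11.81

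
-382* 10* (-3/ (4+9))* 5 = 57300/ 13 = 4407.69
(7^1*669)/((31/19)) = 88977/31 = 2870.23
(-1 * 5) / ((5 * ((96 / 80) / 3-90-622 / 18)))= 45 / 5587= 0.01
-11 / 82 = -0.13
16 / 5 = 3.20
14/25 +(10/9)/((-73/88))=-12802/16425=-0.78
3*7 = 21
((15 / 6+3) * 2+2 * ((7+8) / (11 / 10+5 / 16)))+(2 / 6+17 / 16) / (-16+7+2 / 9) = 4582039 / 142832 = 32.08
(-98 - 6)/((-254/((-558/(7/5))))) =-145080/889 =-163.19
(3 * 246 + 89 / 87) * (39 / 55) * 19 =9956.66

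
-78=-78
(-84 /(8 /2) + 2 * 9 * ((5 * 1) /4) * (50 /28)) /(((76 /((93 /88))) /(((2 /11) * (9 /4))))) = 449469 /4119808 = 0.11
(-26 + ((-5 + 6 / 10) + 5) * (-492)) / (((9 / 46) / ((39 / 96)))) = -240097 / 360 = -666.94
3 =3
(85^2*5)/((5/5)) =36125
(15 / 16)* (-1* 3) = -45 / 16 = -2.81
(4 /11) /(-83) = -4 /913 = -0.00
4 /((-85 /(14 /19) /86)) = -4816 /1615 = -2.98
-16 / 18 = -8 / 9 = -0.89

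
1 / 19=0.05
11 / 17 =0.65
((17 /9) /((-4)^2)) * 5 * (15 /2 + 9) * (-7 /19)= -6545 /1824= -3.59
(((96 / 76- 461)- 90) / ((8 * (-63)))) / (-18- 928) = -10445 / 9058896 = -0.00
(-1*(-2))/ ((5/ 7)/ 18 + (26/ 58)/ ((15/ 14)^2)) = 60900/ 13099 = 4.65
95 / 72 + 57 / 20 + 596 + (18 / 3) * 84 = 397501 / 360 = 1104.17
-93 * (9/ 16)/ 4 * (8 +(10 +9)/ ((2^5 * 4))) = -872991/ 8192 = -106.57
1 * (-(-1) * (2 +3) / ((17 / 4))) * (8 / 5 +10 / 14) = 324 / 119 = 2.72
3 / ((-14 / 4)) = -6 / 7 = -0.86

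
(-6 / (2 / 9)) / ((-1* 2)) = 13.50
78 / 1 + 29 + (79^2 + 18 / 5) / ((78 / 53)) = 1696549 / 390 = 4350.13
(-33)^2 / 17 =1089 / 17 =64.06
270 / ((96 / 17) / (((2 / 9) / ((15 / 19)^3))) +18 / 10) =17490450 / 926603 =18.88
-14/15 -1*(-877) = 13141/15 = 876.07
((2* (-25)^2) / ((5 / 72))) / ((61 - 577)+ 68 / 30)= -135000 / 3853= -35.04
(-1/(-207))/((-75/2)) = -2/15525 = -0.00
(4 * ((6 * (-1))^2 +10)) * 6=1104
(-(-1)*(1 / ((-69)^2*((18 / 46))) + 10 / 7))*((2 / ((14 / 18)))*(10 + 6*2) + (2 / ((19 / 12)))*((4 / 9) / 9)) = 3790243964 / 46830231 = 80.94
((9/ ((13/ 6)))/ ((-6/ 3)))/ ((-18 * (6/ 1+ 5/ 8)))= 12/ 689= 0.02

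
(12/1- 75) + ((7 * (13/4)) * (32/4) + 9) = 128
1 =1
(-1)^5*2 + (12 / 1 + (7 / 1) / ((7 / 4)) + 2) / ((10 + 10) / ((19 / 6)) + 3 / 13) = 404 / 539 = 0.75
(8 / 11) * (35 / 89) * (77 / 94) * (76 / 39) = 74480 / 163137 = 0.46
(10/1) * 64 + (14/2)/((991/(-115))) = 633435/991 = 639.19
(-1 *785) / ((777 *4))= -785 / 3108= -0.25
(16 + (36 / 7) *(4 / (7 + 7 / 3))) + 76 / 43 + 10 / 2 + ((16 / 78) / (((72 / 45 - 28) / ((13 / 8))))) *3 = 6934645 / 278124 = 24.93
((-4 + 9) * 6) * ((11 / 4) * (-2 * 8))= -1320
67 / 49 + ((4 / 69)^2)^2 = 1518709651 / 1110688929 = 1.37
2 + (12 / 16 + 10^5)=400011 / 4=100002.75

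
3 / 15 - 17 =-84 / 5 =-16.80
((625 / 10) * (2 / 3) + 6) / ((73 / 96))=4576 / 73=62.68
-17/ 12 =-1.42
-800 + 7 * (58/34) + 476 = -5305/17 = -312.06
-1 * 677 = -677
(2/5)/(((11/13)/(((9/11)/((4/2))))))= 0.19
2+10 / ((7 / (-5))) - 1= -43 / 7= -6.14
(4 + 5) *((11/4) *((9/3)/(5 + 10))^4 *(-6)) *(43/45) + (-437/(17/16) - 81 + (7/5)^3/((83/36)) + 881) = 3436393591/8818750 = 389.67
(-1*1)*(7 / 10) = -7 / 10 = -0.70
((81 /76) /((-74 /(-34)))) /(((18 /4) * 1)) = 153 /1406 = 0.11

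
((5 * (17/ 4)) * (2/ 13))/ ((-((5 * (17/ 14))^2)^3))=-3764768/ 57681690625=-0.00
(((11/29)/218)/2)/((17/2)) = 11/107474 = 0.00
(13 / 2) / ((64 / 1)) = 13 / 128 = 0.10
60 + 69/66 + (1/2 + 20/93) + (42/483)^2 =33426841/541167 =61.77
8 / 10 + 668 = 3344 / 5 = 668.80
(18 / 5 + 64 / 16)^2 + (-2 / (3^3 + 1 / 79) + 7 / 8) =58.56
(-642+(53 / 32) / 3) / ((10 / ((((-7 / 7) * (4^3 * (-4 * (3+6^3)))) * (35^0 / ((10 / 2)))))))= -17981068 / 25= -719242.72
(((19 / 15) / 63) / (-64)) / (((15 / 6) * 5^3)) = -19 / 18900000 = -0.00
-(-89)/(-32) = -89/32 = -2.78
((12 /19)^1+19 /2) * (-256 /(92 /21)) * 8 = -2069760 /437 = -4736.29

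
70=70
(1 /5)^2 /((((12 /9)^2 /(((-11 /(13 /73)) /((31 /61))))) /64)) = -175.03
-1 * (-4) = 4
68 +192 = 260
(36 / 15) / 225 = 4 / 375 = 0.01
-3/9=-1/3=-0.33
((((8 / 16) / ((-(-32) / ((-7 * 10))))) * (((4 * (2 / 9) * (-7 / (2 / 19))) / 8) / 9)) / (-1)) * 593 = -2760415 / 5184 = -532.49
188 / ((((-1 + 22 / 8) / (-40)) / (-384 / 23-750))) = 530430720 / 161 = 3294600.75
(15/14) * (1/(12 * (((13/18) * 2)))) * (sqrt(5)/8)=45 * sqrt(5)/5824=0.02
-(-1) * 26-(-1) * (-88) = -62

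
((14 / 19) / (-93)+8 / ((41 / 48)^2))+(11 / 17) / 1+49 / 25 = 17123091566 / 1262388975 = 13.56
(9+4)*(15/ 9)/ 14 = 65/ 42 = 1.55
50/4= 25/2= 12.50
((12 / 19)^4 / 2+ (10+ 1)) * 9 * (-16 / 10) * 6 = -623764368 / 651605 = -957.27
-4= -4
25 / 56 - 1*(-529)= 29649 / 56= 529.45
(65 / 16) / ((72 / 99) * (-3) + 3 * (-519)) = -715 / 274416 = -0.00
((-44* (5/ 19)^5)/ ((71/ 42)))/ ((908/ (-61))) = 88068750/ 39907287583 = 0.00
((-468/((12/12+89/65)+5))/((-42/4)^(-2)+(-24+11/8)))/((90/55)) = 65585520/38218931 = 1.72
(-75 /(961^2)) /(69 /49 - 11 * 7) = 3675 /3420721784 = 0.00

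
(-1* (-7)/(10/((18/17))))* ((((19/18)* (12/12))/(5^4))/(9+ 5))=19/212500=0.00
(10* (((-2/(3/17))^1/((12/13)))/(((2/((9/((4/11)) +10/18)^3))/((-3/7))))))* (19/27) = 15873438360845/52907904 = 300020.17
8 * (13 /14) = 52 /7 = 7.43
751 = 751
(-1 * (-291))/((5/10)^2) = 1164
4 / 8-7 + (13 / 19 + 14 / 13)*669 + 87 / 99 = 19115353 / 16302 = 1172.58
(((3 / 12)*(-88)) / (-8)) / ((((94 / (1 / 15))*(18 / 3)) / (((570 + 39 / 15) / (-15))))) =-31493 / 2538000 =-0.01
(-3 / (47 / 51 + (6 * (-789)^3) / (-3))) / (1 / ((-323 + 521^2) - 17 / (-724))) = -30032285697 / 36271853441540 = -0.00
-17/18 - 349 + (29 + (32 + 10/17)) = -88237/306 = -288.36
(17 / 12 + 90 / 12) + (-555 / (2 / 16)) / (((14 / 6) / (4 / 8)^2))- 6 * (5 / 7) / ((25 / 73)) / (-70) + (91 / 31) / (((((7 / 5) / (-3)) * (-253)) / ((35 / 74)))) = -1990456091977 / 4265807700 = -466.61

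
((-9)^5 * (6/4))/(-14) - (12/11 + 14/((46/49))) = 44704819/7084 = 6310.67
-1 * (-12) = 12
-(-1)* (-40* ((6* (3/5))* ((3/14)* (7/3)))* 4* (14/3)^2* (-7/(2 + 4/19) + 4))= -15680/3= -5226.67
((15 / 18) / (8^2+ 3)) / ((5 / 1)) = 1 / 402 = 0.00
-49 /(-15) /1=49 /15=3.27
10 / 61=0.16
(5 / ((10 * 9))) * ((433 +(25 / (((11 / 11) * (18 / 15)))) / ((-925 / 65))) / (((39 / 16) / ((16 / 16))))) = 383204 / 38961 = 9.84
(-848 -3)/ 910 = -851/ 910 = -0.94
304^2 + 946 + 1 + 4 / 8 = 186727 / 2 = 93363.50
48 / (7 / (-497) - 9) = -213 / 40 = -5.32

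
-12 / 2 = -6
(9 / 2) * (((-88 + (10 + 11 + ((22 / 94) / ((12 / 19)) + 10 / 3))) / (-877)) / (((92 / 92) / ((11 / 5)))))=1178067 / 1648760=0.71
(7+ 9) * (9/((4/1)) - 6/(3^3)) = 292/9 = 32.44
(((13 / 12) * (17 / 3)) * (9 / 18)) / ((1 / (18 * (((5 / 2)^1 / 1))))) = 1105 / 8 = 138.12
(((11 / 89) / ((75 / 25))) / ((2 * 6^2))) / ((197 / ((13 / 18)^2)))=1859 / 1227029472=0.00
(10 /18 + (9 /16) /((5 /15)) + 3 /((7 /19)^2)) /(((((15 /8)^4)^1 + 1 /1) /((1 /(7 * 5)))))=43975424 /844618635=0.05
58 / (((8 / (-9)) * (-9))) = 29 / 4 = 7.25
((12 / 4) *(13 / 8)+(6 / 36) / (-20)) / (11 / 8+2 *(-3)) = -584 / 555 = -1.05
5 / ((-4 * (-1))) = 1.25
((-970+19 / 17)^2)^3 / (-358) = -19967321152493533774822321 / 8641249702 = -2310698318076856.08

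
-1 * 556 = -556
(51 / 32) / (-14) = -51 / 448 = -0.11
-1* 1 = -1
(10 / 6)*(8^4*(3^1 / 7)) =20480 / 7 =2925.71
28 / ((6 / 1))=4.67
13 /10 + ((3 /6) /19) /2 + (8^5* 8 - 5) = 99613319 /380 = 262140.31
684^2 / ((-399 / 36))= -295488 / 7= -42212.57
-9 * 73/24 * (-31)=6789/8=848.62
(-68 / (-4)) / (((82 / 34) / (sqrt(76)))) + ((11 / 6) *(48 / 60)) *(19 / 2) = 209 / 15 + 578 *sqrt(19) / 41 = 75.38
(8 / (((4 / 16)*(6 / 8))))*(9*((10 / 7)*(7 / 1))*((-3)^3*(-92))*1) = 9538560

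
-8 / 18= -4 / 9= -0.44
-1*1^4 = -1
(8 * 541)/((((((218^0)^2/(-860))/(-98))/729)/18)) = 4786431108480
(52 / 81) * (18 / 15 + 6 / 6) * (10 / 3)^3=114400 / 2187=52.31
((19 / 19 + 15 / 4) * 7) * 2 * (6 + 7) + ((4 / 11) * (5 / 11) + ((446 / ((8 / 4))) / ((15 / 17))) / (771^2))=1865793689557 / 2157820830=864.67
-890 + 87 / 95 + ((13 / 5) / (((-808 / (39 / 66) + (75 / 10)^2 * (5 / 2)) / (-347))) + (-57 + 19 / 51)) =-584127260723 / 618139635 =-944.98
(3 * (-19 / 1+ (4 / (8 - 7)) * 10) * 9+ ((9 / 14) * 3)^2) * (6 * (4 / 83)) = 671166 / 4067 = 165.03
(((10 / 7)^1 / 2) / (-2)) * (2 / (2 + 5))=-5 / 49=-0.10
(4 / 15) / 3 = 4 / 45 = 0.09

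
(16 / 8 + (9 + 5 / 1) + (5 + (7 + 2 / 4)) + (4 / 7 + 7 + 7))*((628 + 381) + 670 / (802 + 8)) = 2740166 / 63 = 43494.70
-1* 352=-352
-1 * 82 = -82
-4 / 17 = -0.24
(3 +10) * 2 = 26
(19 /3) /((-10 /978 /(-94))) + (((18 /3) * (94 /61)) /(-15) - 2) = 3551480 /61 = 58220.98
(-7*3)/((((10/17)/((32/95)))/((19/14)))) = -408/25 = -16.32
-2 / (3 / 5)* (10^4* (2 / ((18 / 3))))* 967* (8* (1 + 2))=-773600000 / 3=-257866666.67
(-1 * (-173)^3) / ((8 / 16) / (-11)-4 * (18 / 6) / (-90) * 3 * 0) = -113909774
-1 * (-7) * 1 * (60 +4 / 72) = 7567 / 18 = 420.39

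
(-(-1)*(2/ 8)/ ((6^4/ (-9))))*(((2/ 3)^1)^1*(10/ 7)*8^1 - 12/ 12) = -0.01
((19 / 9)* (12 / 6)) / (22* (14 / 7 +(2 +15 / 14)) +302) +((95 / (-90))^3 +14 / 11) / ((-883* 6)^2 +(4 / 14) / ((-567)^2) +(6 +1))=295721312406915731 / 28966226302913997240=0.01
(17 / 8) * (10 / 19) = 85 / 76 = 1.12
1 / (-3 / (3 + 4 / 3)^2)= -169 / 27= -6.26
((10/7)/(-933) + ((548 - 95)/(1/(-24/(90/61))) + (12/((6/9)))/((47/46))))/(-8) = 5641243859/6139140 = 918.90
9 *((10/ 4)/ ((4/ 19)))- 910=-6425/ 8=-803.12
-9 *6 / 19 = -54 / 19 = -2.84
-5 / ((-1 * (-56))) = -5 / 56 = -0.09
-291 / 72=-97 / 24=-4.04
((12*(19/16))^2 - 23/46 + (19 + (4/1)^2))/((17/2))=3801/136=27.95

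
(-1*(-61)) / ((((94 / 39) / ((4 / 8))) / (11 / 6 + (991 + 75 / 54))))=1773941 / 141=12581.14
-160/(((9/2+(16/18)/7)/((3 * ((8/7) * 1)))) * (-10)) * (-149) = -1029888/583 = -1766.53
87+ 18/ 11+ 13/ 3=3068/ 33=92.97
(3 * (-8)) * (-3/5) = 72/5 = 14.40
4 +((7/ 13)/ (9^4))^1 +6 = 852937/ 85293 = 10.00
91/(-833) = -13/119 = -0.11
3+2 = 5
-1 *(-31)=31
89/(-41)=-89/41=-2.17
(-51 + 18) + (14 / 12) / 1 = -191 / 6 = -31.83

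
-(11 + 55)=-66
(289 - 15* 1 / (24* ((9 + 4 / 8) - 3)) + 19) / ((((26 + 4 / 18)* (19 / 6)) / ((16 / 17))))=864594 / 247741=3.49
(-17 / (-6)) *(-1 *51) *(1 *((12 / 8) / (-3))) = 289 / 4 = 72.25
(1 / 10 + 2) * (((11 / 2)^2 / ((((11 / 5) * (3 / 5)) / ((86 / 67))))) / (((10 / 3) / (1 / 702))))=3311 / 125424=0.03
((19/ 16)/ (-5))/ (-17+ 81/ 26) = 13/ 760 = 0.02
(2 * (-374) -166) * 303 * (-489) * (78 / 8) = 2640780441 / 2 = 1320390220.50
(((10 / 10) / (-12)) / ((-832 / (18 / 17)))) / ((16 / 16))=3 / 28288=0.00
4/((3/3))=4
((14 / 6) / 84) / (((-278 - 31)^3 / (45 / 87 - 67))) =482 / 7700447169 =0.00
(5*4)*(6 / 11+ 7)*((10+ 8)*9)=268920 / 11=24447.27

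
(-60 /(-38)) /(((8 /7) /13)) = 1365 /76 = 17.96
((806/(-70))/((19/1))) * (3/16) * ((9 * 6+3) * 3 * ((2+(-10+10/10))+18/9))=10881/112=97.15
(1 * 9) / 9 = 1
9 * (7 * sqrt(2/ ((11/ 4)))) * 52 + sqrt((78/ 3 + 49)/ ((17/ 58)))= 5 * sqrt(2958)/ 17 + 6552 * sqrt(22)/ 11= 2809.78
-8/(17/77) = -616/17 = -36.24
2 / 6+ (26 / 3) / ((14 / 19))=254 / 21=12.10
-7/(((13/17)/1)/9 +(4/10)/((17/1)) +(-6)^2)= -5355/27623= -0.19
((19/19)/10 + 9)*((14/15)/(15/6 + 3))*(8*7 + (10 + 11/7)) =7826/75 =104.35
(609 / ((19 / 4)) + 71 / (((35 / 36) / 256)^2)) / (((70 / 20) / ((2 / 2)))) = 229159670088 / 162925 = 1406534.73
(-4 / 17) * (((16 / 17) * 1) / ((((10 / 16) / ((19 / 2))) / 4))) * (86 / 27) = -1673216 / 39015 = -42.89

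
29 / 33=0.88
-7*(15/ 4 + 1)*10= -665/ 2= -332.50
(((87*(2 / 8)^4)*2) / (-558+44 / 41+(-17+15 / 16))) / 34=-3567 / 102239632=-0.00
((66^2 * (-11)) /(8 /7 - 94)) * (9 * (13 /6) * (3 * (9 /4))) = 6792093 /100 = 67920.93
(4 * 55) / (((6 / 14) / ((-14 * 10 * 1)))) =-71866.67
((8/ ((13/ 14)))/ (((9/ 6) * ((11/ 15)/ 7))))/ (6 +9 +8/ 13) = 1120/ 319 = 3.51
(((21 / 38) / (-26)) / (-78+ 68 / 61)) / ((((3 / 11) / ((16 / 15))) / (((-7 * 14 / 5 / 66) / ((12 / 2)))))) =-2989 / 55852875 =-0.00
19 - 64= -45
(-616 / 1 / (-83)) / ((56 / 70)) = 770 / 83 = 9.28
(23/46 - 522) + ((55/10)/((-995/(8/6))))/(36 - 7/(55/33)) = -99004733/189846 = -521.50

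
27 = 27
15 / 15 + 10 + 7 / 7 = 12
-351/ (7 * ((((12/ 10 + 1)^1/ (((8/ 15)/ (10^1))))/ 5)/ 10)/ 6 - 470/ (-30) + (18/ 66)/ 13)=-12046320/ 571433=-21.08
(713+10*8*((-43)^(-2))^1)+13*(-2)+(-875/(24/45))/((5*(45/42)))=2816347/7396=380.79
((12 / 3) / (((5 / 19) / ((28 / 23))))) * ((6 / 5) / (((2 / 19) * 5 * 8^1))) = 15162 / 2875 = 5.27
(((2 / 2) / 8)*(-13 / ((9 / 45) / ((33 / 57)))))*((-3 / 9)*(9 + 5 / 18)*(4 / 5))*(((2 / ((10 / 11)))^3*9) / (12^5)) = 31785611 / 7091712000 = 0.00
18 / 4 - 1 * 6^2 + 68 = 73 / 2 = 36.50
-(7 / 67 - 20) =1333 / 67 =19.90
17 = 17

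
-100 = -100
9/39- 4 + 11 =7.23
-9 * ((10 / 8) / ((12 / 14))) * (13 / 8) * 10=-6825 / 32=-213.28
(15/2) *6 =45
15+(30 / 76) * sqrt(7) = 15 * sqrt(7) / 38+15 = 16.04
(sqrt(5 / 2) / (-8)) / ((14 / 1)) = -sqrt(10) / 224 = -0.01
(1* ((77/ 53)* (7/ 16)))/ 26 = 539/ 22048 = 0.02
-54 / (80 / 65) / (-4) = 351 / 32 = 10.97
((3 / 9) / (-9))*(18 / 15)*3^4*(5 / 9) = -2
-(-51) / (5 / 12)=612 / 5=122.40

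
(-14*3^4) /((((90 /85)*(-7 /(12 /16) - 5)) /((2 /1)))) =6426 /43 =149.44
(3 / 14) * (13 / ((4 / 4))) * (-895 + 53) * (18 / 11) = -295542 / 77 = -3838.21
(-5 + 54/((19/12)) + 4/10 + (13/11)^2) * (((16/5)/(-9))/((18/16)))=-15155968/1551825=-9.77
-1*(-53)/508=53/508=0.10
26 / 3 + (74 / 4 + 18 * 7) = 919 / 6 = 153.17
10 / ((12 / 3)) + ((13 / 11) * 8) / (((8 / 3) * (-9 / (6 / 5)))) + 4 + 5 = 1213 / 110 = 11.03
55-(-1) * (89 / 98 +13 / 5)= 28669 / 490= 58.51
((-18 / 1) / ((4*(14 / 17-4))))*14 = 119 / 6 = 19.83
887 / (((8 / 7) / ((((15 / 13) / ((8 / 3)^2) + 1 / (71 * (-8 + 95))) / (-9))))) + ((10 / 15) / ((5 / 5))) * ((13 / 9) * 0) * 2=-5182819943 / 370027008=-14.01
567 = 567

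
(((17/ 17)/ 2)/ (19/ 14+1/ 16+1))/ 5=56/ 1355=0.04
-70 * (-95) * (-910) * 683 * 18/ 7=-10628163000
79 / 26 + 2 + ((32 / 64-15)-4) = -175 / 13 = -13.46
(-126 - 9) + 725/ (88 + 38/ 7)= -83215/ 654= -127.24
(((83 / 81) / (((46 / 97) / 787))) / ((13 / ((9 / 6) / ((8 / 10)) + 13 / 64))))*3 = 842706221 / 1033344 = 815.51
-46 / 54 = -23 / 27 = -0.85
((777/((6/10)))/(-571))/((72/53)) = -68635/41112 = -1.67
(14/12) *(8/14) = 2/3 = 0.67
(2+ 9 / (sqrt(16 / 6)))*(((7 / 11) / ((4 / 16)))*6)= 336 / 11+ 378*sqrt(6) / 11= 114.72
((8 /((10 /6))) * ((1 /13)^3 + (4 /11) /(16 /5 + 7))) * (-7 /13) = -2492056 /26704535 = -0.09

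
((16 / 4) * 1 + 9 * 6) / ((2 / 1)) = 29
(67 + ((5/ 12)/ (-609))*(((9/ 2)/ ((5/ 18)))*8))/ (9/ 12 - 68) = -54332/ 54607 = -0.99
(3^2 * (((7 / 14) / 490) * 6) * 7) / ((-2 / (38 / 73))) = -513 / 5110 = -0.10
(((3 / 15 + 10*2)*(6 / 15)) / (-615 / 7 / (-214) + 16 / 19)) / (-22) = -28462 / 97075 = -0.29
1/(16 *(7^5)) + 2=537825/268912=2.00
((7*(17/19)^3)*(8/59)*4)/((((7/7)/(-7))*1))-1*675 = -280863259/404681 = -694.04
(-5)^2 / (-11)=-25 / 11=-2.27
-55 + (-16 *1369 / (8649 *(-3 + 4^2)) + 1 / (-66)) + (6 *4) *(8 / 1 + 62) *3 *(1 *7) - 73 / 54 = 35223.44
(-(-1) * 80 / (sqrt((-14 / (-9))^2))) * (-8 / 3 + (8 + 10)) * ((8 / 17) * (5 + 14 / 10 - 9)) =-114816 / 119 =-964.84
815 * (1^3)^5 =815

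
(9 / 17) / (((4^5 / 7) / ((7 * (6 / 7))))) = 189 / 8704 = 0.02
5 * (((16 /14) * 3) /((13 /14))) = 240 /13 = 18.46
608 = 608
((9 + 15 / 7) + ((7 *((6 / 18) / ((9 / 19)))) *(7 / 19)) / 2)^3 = 94507253875 / 54010152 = 1749.81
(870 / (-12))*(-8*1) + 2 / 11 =6382 / 11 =580.18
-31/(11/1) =-31/11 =-2.82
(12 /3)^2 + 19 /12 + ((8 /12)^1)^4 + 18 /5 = 34637 /1620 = 21.38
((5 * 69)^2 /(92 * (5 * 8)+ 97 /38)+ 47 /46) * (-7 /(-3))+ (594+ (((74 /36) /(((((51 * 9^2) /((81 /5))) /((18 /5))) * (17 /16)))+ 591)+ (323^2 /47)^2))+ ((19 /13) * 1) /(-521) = 489928447744366543681003 /99404717117779450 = 4928623.73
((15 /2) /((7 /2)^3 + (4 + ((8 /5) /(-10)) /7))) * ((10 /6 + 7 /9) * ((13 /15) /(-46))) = -9100 /1234341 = -0.01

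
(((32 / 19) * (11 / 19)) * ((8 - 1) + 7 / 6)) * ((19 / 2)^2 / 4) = 539 / 3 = 179.67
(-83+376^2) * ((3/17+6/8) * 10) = 44507295/34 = 1309038.09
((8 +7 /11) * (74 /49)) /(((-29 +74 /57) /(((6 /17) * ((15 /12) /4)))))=-0.05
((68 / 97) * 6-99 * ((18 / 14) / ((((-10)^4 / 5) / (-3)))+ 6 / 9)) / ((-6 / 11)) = 306741303 / 2716000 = 112.94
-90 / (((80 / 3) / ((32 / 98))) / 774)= -41796 / 49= -852.98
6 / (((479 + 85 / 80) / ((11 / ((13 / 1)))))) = 1056 / 99853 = 0.01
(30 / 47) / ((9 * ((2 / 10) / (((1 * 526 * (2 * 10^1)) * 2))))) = 1052000 / 141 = 7460.99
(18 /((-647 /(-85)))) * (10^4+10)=15315300 /647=23671.25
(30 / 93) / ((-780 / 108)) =-18 / 403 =-0.04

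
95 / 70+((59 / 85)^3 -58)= -484125819 / 8597750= -56.31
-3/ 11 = -0.27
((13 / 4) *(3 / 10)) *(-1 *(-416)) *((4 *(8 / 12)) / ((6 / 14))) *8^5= 1240465408 / 15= 82697693.87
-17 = -17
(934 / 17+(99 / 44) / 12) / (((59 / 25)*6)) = 374875 / 96288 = 3.89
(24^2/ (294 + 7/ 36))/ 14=10368/ 74137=0.14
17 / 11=1.55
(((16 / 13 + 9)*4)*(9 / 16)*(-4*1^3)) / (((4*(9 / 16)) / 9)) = -4788 / 13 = -368.31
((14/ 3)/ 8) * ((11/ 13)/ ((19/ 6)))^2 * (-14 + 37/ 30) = -324401/ 610090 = -0.53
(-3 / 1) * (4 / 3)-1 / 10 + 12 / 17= -3.39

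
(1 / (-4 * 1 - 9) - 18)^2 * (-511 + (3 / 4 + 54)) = -100785625 / 676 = -149091.16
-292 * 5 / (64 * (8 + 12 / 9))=-1095 / 448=-2.44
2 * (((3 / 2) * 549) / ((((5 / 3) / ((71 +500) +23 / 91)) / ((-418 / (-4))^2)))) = 6164611783.99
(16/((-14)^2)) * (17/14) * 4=136/343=0.40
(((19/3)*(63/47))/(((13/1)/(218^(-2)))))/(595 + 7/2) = 1/43555746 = 0.00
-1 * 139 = -139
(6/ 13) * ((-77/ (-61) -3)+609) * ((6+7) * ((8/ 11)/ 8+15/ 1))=36894828/ 671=54984.84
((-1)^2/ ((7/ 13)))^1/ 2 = 13/ 14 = 0.93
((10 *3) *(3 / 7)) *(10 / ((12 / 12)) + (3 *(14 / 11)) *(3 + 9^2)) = 327420 / 77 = 4252.21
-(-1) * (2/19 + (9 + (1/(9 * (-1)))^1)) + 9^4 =1123469/171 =6569.99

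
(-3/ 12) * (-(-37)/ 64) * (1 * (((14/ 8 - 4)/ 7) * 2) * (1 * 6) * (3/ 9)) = 333/ 1792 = 0.19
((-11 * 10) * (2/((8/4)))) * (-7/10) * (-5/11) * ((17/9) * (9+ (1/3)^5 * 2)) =-1302455/2187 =-595.54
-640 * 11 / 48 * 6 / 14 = -440 / 7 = -62.86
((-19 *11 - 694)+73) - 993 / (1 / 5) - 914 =-6709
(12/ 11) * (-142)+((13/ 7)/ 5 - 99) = -97612/ 385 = -253.54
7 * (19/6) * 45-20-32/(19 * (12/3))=37129/38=977.08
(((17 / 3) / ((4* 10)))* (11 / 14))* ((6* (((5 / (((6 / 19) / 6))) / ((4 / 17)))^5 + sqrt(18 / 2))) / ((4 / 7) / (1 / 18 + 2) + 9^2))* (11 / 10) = 836177830763774078723 / 8622489600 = 96976380321.04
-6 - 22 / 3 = -40 / 3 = -13.33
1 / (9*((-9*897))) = -0.00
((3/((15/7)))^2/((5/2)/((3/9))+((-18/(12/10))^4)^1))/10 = 49/12658125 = 0.00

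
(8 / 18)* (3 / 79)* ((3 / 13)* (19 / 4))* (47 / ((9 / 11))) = 9823 / 9243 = 1.06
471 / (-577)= -471 / 577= -0.82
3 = 3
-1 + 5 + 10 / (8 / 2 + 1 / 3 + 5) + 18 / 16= 347 / 56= 6.20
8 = 8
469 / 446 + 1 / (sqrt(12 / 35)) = 469 / 446 + sqrt(105) / 6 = 2.76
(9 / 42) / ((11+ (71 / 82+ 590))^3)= 275684 / 280490047856613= 0.00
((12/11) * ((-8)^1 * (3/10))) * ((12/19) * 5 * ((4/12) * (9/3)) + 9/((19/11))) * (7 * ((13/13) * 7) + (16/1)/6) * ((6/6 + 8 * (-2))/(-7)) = -3548880/1463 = -2425.76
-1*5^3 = -125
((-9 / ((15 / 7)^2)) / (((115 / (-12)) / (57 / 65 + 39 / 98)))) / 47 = 48726 / 8783125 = 0.01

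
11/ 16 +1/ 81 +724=939211/ 1296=724.70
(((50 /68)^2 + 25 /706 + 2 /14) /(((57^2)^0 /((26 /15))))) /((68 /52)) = 115685739 /121400230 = 0.95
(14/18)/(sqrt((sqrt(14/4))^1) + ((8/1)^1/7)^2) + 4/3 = -52706752 * sqrt(14)/61192575 - 98240684/61192575 + 68841472 * 2^(3/4) * 7^(1/4)/61192575 + 40353607 * 2^(1/4) * 7^(3/4)/61192575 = 1.62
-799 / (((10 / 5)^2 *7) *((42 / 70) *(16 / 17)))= -67915 / 1344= -50.53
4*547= 2188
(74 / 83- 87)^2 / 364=7297087 / 358228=20.37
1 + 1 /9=1.11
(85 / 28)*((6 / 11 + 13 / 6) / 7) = 15215 / 12936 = 1.18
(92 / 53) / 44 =23 / 583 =0.04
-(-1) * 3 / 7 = 3 / 7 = 0.43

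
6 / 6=1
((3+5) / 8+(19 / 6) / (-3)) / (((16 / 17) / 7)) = -119 / 288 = -0.41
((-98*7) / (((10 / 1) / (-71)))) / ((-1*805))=-3479 / 575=-6.05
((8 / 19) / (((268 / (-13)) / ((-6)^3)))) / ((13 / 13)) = 5616 / 1273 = 4.41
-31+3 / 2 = -59 / 2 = -29.50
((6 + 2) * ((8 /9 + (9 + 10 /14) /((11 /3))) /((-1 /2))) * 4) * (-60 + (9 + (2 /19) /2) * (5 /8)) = 23146880 /1881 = 12305.62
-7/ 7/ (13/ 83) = -83/ 13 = -6.38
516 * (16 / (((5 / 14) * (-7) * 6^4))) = -344 / 135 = -2.55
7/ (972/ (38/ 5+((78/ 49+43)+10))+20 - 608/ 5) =-59255/ 727744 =-0.08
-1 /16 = -0.06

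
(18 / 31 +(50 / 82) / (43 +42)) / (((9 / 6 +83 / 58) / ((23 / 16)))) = 8471567 / 29385520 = 0.29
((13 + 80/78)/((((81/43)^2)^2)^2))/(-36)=-6393445551847747/2601640345147984764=-0.00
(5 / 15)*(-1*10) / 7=-10 / 21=-0.48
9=9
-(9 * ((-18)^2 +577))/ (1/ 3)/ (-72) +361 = 5591/ 8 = 698.88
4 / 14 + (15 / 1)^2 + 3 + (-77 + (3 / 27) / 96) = 914983 / 6048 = 151.29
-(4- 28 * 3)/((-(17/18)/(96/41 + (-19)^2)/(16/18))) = -19068160/697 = -27357.47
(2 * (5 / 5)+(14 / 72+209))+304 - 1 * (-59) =20671 / 36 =574.19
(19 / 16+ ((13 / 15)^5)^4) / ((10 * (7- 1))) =6622067207549429460942691 / 319224646087646484375000000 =0.02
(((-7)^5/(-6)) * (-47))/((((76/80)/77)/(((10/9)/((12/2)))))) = -3041226650/1539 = -1976105.69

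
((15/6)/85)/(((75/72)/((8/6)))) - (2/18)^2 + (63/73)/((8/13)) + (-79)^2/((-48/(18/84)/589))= -9236948059033/562917600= -16409.06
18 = 18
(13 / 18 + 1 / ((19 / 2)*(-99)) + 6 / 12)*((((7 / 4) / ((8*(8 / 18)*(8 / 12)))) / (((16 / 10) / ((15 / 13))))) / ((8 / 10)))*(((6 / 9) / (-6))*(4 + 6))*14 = -70345625 / 5564416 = -12.64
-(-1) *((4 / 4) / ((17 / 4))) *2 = 8 / 17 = 0.47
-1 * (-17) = 17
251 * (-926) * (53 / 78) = -6159289 / 39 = -157930.49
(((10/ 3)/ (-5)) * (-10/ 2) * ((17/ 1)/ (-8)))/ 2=-85/ 24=-3.54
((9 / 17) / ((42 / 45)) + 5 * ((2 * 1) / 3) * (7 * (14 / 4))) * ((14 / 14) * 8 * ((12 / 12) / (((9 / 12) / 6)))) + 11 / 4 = 7519447 / 1428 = 5265.72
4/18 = 0.22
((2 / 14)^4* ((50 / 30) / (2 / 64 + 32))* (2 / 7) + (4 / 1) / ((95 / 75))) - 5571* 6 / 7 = -4771.98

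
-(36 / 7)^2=-1296 / 49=-26.45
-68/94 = -34/47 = -0.72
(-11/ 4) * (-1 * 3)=33/ 4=8.25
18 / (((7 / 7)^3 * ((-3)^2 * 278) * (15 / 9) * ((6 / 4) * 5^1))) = 2 / 3475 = 0.00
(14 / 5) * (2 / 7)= 4 / 5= 0.80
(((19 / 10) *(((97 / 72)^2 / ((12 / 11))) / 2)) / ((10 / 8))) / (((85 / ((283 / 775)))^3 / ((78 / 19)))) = 30495714461069 / 74096361393750000000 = 0.00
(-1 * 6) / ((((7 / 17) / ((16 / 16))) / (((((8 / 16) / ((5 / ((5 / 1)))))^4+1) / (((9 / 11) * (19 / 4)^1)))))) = -3179 / 798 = -3.98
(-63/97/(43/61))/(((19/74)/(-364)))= 103515048/79249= 1306.20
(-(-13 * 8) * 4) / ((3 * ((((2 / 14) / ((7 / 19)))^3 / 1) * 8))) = 6117748 / 20577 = 297.31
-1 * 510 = -510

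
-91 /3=-30.33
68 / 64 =17 / 16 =1.06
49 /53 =0.92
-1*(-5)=5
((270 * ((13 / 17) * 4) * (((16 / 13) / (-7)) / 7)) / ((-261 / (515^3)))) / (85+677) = 43709080000 / 3067939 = 14247.05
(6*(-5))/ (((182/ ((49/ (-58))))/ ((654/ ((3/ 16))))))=183120/ 377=485.73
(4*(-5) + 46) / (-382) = -13 / 191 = -0.07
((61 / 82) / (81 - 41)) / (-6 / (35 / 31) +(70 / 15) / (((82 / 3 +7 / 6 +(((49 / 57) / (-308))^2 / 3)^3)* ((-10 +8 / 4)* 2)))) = -81771448731387464105874139 / 23411332524315727852202849952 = -0.00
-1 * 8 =-8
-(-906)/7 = 906/7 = 129.43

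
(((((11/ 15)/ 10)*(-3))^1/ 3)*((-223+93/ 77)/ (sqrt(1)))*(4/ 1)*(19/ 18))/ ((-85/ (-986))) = 18819956/ 23625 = 796.61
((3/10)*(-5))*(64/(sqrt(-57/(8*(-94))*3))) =-128*sqrt(893)/19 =-201.32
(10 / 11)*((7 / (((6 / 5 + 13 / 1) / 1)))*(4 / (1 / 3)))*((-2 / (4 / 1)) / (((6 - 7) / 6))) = 12600 / 781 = 16.13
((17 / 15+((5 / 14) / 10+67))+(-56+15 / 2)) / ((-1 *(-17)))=8261 / 7140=1.16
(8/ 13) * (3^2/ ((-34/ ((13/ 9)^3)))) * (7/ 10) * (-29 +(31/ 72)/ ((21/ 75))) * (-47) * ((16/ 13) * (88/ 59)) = -814.24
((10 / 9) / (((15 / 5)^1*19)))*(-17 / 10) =-17 / 513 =-0.03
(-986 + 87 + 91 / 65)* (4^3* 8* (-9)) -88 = 20680264 / 5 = 4136052.80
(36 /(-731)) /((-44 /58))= 522 /8041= 0.06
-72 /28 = -18 /7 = -2.57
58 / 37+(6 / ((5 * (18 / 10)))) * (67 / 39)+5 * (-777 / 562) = -4.20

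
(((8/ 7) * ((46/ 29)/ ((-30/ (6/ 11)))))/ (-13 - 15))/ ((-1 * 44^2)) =-23/ 37827020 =-0.00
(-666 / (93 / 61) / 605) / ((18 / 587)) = -1324859 / 56265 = -23.55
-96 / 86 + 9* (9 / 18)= 291 / 86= 3.38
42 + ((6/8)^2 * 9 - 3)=44.06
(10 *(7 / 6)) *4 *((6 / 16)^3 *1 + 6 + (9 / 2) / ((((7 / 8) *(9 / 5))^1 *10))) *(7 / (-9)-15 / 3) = -1476605 / 864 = -1709.03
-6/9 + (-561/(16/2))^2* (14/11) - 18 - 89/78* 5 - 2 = 7777891/1248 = 6232.28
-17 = -17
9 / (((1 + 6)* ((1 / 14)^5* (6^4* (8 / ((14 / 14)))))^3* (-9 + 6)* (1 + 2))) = -678223072849 / 34012224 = -19940.57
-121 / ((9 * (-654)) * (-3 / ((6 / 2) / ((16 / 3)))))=-121 / 31392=-0.00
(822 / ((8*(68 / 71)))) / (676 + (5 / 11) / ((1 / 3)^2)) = 320991 / 2034832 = 0.16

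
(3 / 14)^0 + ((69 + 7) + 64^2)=4173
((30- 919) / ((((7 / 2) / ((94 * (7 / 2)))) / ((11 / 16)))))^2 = 211244109769 / 64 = 3300689215.14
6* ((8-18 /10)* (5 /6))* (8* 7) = 1736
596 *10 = 5960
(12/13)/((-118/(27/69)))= -54/17641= -0.00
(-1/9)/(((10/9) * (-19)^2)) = -1/3610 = -0.00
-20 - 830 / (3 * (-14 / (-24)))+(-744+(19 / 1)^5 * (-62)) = -1074635634 / 7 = -153519376.29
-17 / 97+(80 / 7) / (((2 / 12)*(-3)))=-15639 / 679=-23.03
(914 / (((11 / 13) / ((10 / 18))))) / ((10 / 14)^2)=582218 / 495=1176.20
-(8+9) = -17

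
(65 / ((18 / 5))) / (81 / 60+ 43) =3250 / 7983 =0.41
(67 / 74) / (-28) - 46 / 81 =-100739 / 167832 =-0.60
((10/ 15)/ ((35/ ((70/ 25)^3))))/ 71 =784/ 133125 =0.01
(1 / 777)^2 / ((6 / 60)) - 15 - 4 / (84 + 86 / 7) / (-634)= -15.00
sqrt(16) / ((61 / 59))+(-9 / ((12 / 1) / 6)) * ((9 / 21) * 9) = -11519 / 854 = -13.49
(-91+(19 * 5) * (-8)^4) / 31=389029 / 31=12549.32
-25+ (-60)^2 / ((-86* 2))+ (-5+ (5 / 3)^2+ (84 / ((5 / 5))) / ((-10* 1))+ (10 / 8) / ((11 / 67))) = -4166651 / 85140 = -48.94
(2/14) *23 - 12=-61/7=-8.71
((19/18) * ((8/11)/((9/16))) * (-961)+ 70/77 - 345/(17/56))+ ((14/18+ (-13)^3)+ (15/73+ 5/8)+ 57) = -40562515249/8845848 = -4585.49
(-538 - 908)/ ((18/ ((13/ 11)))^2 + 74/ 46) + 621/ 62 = 215356521/ 56292590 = 3.83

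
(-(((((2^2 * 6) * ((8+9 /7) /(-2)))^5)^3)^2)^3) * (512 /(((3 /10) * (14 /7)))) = -165818488756383249582312180822181253034577499543888665237545767840011396738517049284008988460660784208170724619247962988889439871100384782289316439184679845468461911748116480000000000000000000000000000000000000000000000000000000000000000000000000000000000000000000 /11450477594321044359340126713545146077054004823284978858214566372120240027249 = -14481360047254470058706940000000000000000000000000000000000000000000000000000000000000000000000000000000000000000000000000000000000000000000000000000000000000000000000000000000000000000000.00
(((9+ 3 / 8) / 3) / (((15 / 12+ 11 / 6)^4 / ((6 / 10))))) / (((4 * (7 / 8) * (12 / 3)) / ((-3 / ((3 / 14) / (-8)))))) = 311040 / 1874161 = 0.17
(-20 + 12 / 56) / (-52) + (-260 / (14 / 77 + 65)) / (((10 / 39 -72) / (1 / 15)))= 280560695 / 730244424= 0.38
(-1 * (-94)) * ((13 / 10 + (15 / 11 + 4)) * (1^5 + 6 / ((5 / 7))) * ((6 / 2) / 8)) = 4857591 / 2200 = 2208.00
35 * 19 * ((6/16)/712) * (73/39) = 48545/74048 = 0.66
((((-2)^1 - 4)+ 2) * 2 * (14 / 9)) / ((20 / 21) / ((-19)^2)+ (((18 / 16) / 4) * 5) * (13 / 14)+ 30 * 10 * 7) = -18113536 / 3058563705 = -0.01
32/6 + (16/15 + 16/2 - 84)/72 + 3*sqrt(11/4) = 1159/270 + 3*sqrt(11)/2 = 9.27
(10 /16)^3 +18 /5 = 9841 /2560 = 3.84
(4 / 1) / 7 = 4 / 7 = 0.57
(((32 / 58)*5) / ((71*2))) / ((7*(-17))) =-40 / 245021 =-0.00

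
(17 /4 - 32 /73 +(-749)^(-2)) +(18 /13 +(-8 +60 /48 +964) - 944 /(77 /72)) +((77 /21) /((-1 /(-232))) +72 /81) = 98171376970703 /105413209902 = 931.30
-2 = -2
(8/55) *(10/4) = 4/11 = 0.36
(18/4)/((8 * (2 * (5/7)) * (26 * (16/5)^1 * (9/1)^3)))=7/1078272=0.00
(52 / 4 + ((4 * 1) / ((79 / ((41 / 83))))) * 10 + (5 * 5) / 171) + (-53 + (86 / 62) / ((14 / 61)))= -16330962629 / 486621198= -33.56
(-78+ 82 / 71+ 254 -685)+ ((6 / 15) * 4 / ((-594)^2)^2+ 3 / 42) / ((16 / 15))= -5236304453827771 / 10312190286552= -507.78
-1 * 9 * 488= -4392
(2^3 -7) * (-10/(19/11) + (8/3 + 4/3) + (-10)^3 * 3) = -57034/19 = -3001.79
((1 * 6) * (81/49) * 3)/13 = 1458/637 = 2.29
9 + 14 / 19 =185 / 19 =9.74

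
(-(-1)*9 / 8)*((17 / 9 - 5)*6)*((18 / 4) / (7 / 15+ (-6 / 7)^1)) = 242.01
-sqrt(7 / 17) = -sqrt(119) / 17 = -0.64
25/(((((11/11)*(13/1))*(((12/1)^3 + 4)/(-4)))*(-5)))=5/5629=0.00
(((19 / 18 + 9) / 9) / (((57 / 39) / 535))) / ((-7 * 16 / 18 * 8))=-1258855 / 153216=-8.22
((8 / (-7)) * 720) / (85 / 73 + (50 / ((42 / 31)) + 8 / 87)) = -2286360 / 106033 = -21.56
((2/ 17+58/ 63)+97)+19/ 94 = 9890255/ 100674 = 98.24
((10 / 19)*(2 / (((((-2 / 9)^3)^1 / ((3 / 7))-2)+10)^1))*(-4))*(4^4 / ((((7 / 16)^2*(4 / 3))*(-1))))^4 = -6382393305518410039296 / 11938902871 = -534587924408.15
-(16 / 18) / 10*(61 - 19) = -3.73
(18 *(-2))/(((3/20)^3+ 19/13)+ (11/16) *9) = -3744000/795851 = -4.70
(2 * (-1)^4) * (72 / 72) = 2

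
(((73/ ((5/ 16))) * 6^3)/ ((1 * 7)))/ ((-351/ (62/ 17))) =-579328/ 7735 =-74.90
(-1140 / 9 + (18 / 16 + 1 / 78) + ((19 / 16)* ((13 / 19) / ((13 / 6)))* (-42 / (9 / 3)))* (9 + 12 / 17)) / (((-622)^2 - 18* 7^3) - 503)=-312025 / 672205976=-0.00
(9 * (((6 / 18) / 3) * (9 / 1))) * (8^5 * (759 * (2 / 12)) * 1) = 37306368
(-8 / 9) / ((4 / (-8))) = 16 / 9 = 1.78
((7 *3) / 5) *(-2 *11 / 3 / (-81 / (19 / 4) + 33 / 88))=23408 / 12675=1.85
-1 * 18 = -18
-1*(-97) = 97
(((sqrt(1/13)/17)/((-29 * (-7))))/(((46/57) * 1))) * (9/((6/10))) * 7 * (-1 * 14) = -0.15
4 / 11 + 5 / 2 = 63 / 22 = 2.86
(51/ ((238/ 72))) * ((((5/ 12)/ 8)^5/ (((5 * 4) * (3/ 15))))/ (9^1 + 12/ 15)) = 15625/ 103582531584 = 0.00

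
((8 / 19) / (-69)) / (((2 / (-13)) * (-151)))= -52 / 197961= -0.00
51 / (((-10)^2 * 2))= 51 / 200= 0.26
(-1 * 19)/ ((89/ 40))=-760/ 89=-8.54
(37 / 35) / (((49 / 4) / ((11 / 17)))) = 1628 / 29155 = 0.06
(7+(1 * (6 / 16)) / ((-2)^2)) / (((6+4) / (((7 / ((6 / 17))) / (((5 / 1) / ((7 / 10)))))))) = 189091 / 96000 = 1.97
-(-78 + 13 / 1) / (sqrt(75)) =13* sqrt(3) / 3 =7.51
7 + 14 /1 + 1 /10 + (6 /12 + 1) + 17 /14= 1667 /70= 23.81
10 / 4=5 / 2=2.50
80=80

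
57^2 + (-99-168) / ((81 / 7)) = 87100 / 27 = 3225.93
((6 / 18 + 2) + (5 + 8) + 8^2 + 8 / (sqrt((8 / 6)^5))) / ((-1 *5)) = -238 / 15 -9 *sqrt(3) / 20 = -16.65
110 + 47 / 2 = 267 / 2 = 133.50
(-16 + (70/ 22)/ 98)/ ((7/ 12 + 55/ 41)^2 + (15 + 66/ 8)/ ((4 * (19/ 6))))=-2.88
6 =6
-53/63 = -0.84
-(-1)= 1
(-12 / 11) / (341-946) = 12 / 6655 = 0.00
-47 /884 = -0.05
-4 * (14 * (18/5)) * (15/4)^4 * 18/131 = -5740875/1048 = -5477.93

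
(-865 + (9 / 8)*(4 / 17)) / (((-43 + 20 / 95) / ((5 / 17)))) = 2793095 / 469914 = 5.94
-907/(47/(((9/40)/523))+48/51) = -138771/16715224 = -0.01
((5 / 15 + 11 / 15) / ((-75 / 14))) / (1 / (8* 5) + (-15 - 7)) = 1792 / 197775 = 0.01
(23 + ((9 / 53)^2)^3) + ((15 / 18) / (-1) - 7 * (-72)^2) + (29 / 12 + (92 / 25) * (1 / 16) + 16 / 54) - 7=-542631789729014029 / 14960943762075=-36269.89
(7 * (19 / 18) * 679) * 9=90307 / 2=45153.50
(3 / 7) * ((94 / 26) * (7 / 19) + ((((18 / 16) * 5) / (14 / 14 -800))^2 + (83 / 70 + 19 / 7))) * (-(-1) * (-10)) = -792012890433 / 35321450528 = -22.42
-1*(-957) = 957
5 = 5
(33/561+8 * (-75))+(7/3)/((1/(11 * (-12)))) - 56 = -16387/17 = -963.94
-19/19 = -1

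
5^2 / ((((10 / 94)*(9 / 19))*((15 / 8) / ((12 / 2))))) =14288 / 9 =1587.56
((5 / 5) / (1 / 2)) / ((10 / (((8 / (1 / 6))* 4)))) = 192 / 5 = 38.40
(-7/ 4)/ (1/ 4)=-7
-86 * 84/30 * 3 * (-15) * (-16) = -173376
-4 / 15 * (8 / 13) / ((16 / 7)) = -14 / 195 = -0.07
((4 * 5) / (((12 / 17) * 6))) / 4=85 / 72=1.18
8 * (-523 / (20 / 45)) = -9414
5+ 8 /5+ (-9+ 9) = 33 /5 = 6.60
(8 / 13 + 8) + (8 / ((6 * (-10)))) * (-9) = 638 / 65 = 9.82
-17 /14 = -1.21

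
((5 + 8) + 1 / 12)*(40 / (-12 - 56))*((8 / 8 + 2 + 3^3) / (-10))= 785 / 34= 23.09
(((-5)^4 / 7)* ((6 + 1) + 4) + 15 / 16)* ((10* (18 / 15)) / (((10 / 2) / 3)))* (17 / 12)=1123071 / 112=10027.42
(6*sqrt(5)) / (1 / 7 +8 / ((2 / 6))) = 0.56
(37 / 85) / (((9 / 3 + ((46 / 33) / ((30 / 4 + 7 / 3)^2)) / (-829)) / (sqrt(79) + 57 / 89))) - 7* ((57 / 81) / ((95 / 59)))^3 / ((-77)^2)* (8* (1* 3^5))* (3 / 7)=2079599378662879 / 192208625387596125 + 1174499843* sqrt(79) / 8094479025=1.30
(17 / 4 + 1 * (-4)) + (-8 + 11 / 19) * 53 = -29873 / 76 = -393.07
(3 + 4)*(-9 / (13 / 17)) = -1071 / 13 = -82.38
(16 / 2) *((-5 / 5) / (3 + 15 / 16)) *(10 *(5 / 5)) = -1280 / 63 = -20.32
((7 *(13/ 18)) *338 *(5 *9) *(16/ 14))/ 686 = 43940/ 343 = 128.10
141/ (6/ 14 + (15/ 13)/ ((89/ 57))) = 380653/ 3152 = 120.77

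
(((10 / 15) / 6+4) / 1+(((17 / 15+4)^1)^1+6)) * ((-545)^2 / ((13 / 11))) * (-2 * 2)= -1793080520 / 117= -15325474.53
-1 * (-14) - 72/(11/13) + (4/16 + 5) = -65.84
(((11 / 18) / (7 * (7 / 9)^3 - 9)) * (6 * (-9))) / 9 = 2673 / 4160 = 0.64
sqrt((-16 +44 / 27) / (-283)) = 2*sqrt(82353) / 2547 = 0.23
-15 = -15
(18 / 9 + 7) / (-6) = -3 / 2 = -1.50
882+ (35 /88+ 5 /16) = 155357 /176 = 882.71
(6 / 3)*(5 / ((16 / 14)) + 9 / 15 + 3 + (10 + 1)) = 759 / 20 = 37.95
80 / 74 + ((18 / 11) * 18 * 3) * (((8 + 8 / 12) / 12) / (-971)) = 401266 / 395197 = 1.02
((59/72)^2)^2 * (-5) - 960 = -25859488565/26873856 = -962.25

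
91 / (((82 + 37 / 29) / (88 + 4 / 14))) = 77662 / 805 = 96.47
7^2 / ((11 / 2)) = 98 / 11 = 8.91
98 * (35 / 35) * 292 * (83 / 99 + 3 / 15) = 29714.39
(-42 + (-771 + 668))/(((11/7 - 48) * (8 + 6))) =29/130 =0.22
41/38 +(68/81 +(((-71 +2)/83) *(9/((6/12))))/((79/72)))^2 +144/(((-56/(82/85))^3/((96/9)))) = 372271219053864027639947/2257953006164255867250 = 164.87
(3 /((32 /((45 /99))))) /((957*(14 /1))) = 0.00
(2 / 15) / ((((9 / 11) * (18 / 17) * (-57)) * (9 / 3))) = -187 / 207765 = -0.00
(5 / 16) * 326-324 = -1777 / 8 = -222.12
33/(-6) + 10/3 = -13/6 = -2.17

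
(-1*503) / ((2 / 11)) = -5533 / 2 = -2766.50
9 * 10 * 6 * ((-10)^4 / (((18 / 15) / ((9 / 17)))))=40500000 / 17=2382352.94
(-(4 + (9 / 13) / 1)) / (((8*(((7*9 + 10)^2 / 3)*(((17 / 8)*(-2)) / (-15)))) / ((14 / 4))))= -19215 / 4710836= -0.00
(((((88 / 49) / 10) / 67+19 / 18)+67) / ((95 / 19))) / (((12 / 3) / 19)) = 382074173 / 5909400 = 64.66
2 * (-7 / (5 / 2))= -28 / 5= -5.60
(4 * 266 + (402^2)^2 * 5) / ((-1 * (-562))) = 65289632572 / 281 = 232347446.88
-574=-574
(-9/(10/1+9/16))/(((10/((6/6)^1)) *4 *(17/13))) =-18/1105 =-0.02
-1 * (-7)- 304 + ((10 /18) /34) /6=-545287 /1836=-297.00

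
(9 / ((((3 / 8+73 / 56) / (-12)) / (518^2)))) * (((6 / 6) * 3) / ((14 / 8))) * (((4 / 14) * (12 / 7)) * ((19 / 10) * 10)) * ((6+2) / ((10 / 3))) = -155336859648 / 235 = -661007913.40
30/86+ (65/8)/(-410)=9281/28208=0.33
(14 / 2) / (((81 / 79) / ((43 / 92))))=23779 / 7452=3.19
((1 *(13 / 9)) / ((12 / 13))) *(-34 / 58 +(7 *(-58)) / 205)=-2578771 / 642060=-4.02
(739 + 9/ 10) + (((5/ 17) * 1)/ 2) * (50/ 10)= 740.64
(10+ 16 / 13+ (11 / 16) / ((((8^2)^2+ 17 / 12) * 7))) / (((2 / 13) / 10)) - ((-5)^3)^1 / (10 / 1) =1022225655 / 1376732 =742.50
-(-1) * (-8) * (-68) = 544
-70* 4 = -280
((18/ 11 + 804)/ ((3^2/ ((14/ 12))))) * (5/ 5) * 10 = 103390/ 99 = 1044.34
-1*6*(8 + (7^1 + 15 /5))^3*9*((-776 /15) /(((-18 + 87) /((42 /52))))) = 285114816 /1495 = 190712.25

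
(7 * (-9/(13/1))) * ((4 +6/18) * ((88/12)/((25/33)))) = -5082/25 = -203.28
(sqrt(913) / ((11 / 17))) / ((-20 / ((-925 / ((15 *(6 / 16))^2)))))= 10064 *sqrt(913) / 4455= 68.26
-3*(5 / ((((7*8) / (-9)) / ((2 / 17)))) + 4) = -5577 / 476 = -11.72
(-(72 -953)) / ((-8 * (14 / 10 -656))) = 4405 / 26184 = 0.17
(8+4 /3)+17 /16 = 499 /48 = 10.40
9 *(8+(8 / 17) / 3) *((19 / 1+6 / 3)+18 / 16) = 27612 / 17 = 1624.24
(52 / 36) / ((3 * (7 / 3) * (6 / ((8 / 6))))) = 26 / 567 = 0.05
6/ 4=3/ 2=1.50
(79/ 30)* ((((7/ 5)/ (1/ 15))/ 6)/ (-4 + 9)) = 553/ 300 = 1.84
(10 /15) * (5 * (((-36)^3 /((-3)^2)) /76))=-4320 /19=-227.37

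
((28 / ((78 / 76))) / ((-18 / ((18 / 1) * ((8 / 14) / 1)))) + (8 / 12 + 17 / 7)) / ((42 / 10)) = -1895 / 637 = -2.97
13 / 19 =0.68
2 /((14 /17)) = 17 /7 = 2.43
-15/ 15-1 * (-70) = 69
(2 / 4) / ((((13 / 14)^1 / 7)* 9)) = 49 / 117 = 0.42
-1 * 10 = -10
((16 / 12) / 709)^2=16 / 4524129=0.00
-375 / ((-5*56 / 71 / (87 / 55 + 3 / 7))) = 412155 / 2156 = 191.17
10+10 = 20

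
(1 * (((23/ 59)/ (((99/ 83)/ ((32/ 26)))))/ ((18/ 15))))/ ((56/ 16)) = 152720/ 1594593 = 0.10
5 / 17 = 0.29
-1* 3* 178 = -534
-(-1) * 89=89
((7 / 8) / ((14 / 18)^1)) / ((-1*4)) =-9 / 32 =-0.28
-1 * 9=-9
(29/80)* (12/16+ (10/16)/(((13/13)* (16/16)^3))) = 319/640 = 0.50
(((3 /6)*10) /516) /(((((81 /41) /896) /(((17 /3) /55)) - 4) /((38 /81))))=-29664320 /25962452667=-0.00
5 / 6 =0.83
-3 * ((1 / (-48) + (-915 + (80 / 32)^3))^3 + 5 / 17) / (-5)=-1367808338963627 / 3133440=-436519716.02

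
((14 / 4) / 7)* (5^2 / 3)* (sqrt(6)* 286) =3575* sqrt(6) / 3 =2918.98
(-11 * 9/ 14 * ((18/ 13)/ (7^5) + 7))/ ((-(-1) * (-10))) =30283209/ 6117748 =4.95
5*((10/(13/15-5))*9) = -3375/31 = -108.87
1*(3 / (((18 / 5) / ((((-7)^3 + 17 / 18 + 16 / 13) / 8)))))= -398765 / 11232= -35.50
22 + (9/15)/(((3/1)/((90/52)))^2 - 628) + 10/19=60184507/2671856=22.53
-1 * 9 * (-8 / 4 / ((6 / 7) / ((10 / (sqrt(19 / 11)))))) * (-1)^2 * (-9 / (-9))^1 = 210 * sqrt(209) / 19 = 159.79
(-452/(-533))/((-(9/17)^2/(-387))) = 5617004/4797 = 1170.94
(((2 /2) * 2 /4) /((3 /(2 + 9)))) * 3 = 5.50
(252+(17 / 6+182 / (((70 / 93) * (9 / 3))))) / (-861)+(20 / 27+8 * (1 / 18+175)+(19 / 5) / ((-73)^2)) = 578450726641 / 412944210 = 1400.80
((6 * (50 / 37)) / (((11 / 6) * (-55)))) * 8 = -2880 / 4477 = -0.64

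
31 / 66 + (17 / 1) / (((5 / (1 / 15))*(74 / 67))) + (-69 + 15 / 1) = -53.33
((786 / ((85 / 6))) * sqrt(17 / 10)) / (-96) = -393 * sqrt(170) / 6800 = -0.75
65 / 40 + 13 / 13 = 21 / 8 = 2.62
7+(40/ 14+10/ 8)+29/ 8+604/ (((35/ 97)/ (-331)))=-155136899/ 280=-554060.35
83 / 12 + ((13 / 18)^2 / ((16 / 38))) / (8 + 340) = 6242155 / 902016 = 6.92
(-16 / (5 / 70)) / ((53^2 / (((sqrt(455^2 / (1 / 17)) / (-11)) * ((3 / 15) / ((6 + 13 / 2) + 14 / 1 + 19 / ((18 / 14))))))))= 366912 * sqrt(17) / 22957957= 0.07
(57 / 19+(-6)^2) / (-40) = -39 / 40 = -0.98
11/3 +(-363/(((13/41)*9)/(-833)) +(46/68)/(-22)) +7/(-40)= 10304068953/97240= 105965.33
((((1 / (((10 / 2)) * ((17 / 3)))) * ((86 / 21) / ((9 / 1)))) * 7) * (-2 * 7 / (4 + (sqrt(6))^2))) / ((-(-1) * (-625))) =602 / 2390625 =0.00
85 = 85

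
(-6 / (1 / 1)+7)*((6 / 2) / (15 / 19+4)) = 57 / 91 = 0.63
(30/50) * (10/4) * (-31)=-93/2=-46.50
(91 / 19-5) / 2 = -2 / 19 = -0.11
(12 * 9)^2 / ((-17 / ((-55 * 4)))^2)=564537600 / 289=1953417.30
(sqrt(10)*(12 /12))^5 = 100*sqrt(10) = 316.23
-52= -52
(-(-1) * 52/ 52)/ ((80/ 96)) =6/ 5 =1.20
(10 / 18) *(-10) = -50 / 9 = -5.56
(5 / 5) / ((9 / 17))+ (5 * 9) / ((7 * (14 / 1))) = 2071 / 882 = 2.35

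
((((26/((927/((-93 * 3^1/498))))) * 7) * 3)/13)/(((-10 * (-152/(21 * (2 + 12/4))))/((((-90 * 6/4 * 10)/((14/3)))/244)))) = 1318275/634130624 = 0.00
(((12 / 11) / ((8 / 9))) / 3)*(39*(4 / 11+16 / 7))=35802 / 847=42.27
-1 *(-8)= 8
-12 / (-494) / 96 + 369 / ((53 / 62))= 90413909 / 209456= 431.66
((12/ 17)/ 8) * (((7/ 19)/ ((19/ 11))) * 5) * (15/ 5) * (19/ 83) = 3465/ 53618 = 0.06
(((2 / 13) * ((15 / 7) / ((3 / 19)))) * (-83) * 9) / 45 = -3154 / 91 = -34.66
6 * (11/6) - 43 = -32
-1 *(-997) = 997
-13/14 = -0.93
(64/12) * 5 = 80/3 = 26.67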